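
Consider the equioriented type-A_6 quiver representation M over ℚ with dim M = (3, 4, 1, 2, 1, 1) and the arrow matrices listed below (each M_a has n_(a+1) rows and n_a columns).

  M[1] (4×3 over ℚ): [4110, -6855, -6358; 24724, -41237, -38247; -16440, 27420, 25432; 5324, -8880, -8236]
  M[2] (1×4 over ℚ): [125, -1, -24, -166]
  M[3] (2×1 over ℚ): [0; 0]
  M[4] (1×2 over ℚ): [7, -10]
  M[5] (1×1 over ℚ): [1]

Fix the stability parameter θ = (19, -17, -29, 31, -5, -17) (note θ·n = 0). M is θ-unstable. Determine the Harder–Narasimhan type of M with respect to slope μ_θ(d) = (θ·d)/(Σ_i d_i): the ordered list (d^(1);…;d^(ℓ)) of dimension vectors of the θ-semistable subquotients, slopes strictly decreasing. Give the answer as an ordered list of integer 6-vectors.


Interval decomposition of M: I[1,2]^2, I[1,3], I[2,2], I[4,4], I[4,6].
HN type (ℓ=5): μ^(1)=31; μ^(2)=3; μ^(3)=1; μ^(4)=-9; μ^(5)=-17

((0, 0, 0, 1, 0, 0); (0, 0, 0, 1, 1, 1); (2, 2, 0, 0, 0, 0); (1, 1, 1, 0, 0, 0); (0, 1, 0, 0, 0, 0))


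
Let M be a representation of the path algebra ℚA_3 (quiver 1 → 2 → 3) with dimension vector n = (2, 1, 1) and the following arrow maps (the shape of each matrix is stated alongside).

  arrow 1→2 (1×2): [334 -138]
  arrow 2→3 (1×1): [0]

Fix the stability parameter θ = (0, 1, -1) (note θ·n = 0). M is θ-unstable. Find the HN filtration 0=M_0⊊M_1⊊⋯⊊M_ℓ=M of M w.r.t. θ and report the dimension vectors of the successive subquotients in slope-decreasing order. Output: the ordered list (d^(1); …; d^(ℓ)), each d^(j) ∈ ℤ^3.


Barcode: M ≅ I[1,1], I[1,2], I[3,3]. HN layers by μ_θ (3 steps, strictly decreasing):
  μ^(1)=1; μ^(2)=0; μ^(3)=-1

((0, 1, 0); (2, 0, 0); (0, 0, 1))


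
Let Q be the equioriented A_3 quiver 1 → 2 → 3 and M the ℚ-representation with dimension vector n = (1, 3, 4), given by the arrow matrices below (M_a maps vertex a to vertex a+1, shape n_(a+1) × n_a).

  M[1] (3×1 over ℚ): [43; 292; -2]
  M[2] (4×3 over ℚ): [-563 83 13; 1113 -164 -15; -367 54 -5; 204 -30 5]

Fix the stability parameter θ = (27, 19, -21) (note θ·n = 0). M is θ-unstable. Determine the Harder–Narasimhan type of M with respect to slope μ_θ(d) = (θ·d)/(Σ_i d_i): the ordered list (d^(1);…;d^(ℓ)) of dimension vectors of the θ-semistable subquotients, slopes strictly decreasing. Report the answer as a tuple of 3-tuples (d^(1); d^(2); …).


Via rank(M_{q-1}∘⋯∘M_p): M ≅ I[1,3], I[2,3]^2, I[3,3].
μ_θ-semistable layers: μ^(1)=25/3; μ^(2)=-1; μ^(3)=-21

((1, 1, 1); (0, 2, 2); (0, 0, 1))


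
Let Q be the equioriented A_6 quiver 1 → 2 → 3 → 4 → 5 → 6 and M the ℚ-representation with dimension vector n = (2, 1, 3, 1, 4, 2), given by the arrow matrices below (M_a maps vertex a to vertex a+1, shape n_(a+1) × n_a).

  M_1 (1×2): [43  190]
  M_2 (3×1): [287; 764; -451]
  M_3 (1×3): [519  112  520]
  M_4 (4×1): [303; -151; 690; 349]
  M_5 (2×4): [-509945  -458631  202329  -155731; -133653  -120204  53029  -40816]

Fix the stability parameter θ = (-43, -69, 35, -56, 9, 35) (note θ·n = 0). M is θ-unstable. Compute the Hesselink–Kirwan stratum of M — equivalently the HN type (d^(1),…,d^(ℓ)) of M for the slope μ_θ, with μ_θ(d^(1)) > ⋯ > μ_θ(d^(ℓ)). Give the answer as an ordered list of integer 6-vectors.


Via rank(M_{q-1}∘⋯∘M_p): M ≅ I[1,1], I[1,6], I[3,3]^2, I[5,5]^2, I[5,6].
μ_θ-semistable layers: μ^(1)=35; μ^(2)=9; μ^(3)=-21/2; μ^(4)=-43; μ^(5)=-56

((0, 0, 2, 0, 0, 2); (0, 0, 0, 0, 4, 0); (0, 0, 1, 1, 0, 0); (1, 0, 0, 0, 0, 0); (1, 1, 0, 0, 0, 0))


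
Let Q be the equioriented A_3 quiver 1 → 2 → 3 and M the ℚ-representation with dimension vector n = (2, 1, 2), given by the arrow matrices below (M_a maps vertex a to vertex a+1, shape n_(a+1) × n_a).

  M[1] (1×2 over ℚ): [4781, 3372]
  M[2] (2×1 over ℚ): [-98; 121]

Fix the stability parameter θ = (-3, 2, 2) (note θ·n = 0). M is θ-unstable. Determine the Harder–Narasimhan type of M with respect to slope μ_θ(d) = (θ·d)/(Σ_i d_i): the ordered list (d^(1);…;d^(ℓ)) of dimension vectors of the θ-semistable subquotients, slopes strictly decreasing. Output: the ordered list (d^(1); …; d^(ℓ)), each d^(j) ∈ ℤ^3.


Barcode: M ≅ I[1,1], I[1,3], I[3,3]. HN layers by μ_θ (2 steps, strictly decreasing):
  μ^(1)=2; μ^(2)=-3

((0, 1, 2); (2, 0, 0))


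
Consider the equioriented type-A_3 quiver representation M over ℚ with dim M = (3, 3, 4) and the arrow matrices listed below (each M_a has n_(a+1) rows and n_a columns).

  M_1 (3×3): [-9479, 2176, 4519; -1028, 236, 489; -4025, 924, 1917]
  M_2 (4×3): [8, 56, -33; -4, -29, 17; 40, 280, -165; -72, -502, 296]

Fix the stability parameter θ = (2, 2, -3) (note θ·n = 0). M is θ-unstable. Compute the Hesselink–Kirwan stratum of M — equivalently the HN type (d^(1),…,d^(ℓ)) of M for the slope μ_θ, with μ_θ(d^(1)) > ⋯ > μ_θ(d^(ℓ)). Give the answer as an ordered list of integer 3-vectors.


Via rank(M_{q-1}∘⋯∘M_p): M ≅ I[1,2], I[1,3]^2, I[3,3]^2.
μ_θ-semistable layers: μ^(1)=2; μ^(2)=1/3; μ^(3)=-3

((1, 1, 0); (2, 2, 2); (0, 0, 2))


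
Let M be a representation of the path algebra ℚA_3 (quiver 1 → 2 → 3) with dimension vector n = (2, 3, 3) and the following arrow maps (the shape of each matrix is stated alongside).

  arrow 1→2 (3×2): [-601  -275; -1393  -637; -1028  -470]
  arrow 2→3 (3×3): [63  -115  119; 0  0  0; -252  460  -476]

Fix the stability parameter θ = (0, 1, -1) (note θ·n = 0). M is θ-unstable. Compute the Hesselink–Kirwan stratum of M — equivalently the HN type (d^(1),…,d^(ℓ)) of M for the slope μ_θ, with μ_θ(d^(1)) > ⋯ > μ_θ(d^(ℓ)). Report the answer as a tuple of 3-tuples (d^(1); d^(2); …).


Interval decomposition of M: I[1,2]^2, I[2,3], I[3,3]^2.
HN type (ℓ=3): μ^(1)=1; μ^(2)=0; μ^(3)=-1

((0, 2, 0); (2, 1, 1); (0, 0, 2))


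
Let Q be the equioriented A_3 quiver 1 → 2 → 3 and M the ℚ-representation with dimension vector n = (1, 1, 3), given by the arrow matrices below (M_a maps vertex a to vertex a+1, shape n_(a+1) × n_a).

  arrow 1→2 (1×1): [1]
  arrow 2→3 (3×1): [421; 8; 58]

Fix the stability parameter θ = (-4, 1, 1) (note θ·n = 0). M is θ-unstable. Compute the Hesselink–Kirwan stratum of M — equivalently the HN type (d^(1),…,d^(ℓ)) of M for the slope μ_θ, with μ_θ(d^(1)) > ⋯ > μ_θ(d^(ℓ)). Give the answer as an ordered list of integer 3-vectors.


Interval decomposition of M: I[1,3], I[3,3]^2.
HN type (ℓ=2): μ^(1)=1; μ^(2)=-4

((0, 1, 3); (1, 0, 0))


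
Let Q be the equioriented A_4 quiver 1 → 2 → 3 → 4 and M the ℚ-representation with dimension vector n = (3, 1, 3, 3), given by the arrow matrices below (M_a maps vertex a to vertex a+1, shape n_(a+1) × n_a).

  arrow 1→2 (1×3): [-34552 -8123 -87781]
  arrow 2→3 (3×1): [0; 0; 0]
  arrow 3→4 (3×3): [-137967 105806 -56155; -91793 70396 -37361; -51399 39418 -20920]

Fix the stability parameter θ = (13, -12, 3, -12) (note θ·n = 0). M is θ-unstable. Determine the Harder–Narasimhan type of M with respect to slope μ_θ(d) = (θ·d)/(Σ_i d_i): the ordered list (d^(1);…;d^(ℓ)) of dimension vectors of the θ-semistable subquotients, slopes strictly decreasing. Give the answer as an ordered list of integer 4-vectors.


Barcode: M ≅ I[1,1]^2, I[1,2], I[3,4]^3. HN layers by μ_θ (3 steps, strictly decreasing):
  μ^(1)=13; μ^(2)=1/2; μ^(3)=-9/2

((2, 0, 0, 0); (1, 1, 0, 0); (0, 0, 3, 3))


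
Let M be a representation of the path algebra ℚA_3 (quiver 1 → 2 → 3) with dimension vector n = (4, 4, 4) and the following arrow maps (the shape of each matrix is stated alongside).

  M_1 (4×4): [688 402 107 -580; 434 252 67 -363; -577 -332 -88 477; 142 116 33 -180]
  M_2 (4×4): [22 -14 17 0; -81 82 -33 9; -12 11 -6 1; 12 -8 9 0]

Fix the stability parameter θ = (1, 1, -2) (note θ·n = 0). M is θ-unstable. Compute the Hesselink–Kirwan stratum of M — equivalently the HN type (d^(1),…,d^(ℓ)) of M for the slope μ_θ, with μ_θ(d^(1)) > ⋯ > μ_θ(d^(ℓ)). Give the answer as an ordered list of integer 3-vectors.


Barcode: M ≅ I[1,2], I[1,3]^3, I[3,3]. HN layers by μ_θ (3 steps, strictly decreasing):
  μ^(1)=1; μ^(2)=0; μ^(3)=-2

((1, 1, 0); (3, 3, 3); (0, 0, 1))


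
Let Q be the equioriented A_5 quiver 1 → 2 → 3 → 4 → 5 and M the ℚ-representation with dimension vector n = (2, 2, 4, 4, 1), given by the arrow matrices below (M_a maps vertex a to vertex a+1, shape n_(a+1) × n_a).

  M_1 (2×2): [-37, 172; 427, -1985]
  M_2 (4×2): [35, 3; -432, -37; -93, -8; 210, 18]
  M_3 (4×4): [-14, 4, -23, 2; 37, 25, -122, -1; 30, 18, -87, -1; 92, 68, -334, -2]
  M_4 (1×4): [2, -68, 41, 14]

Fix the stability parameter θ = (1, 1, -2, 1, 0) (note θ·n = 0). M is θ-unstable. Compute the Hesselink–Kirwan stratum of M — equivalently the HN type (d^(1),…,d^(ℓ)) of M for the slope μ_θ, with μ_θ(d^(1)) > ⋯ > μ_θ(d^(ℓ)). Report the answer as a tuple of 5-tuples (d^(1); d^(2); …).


Via rank(M_{q-1}∘⋯∘M_p): M ≅ I[1,4], I[1,5], I[3,3], I[3,4], I[4,4].
μ_θ-semistable layers: μ^(1)=1; μ^(2)=1/2; μ^(3)=0; μ^(4)=-2

((0, 0, 0, 3, 0); (0, 0, 0, 1, 1); (2, 2, 2, 0, 0); (0, 0, 2, 0, 0))


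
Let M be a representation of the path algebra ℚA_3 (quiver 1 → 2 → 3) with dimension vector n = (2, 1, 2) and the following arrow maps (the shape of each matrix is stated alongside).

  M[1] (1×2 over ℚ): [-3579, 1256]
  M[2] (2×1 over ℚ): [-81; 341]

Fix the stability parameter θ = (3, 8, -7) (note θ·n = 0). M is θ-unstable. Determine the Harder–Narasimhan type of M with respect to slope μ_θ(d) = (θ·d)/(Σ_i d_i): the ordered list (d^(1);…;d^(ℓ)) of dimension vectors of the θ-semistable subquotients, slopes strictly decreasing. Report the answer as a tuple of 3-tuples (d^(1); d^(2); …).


Barcode: M ≅ I[1,1], I[1,3], I[3,3]. HN layers by μ_θ (3 steps, strictly decreasing):
  μ^(1)=3; μ^(2)=4/3; μ^(3)=-7

((1, 0, 0); (1, 1, 1); (0, 0, 1))


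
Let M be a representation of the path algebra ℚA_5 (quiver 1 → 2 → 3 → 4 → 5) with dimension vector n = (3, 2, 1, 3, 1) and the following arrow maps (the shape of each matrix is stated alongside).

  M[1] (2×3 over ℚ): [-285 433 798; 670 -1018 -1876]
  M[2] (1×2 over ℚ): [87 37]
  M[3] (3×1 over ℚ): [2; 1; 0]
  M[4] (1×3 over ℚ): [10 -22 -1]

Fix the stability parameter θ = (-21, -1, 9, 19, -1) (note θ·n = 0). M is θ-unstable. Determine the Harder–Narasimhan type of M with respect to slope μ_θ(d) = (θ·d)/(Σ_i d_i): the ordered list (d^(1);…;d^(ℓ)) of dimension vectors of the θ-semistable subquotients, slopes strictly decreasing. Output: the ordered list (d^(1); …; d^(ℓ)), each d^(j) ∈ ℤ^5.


Via rank(M_{q-1}∘⋯∘M_p): M ≅ I[1,1], I[1,2], I[1,5], I[4,4]^2.
μ_θ-semistable layers: μ^(1)=19; μ^(2)=9; μ^(3)=-1; μ^(4)=-21

((0, 0, 0, 2, 0); (0, 0, 1, 1, 1); (0, 2, 0, 0, 0); (3, 0, 0, 0, 0))


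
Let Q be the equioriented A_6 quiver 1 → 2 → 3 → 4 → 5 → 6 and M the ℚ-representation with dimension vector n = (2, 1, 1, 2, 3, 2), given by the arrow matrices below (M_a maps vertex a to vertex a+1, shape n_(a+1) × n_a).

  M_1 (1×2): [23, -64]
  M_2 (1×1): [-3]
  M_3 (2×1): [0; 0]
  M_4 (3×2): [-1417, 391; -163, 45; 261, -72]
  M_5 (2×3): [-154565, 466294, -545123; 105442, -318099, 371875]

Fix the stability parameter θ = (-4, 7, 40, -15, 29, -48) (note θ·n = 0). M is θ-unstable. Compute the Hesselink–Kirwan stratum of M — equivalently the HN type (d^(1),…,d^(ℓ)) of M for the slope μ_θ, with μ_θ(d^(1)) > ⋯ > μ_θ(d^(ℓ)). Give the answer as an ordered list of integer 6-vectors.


Via rank(M_{q-1}∘⋯∘M_p): M ≅ I[1,1], I[1,3], I[4,6]^2, I[5,5].
μ_θ-semistable layers: μ^(1)=40; μ^(2)=29; μ^(3)=7; μ^(4)=-4; μ^(5)=-19/2; μ^(6)=-15

((0, 0, 1, 0, 0, 0); (0, 0, 0, 0, 1, 0); (0, 1, 0, 0, 0, 0); (2, 0, 0, 0, 0, 0); (0, 0, 0, 0, 2, 2); (0, 0, 0, 2, 0, 0))


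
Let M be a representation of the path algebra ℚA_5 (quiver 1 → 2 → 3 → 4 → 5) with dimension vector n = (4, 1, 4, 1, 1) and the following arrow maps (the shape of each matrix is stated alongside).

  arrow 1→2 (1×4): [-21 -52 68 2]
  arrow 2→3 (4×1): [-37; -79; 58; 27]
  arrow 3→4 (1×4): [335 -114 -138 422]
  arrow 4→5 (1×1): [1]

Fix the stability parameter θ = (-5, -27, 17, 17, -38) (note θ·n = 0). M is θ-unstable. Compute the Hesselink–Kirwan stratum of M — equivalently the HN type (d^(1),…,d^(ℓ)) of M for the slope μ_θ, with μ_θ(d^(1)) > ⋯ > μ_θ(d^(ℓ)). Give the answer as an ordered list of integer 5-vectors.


Interval decomposition of M: I[1,1]^3, I[1,5], I[3,3]^3.
HN type (ℓ=4): μ^(1)=17; μ^(2)=-4/3; μ^(3)=-5; μ^(4)=-16

((0, 0, 3, 0, 0); (0, 0, 1, 1, 1); (3, 0, 0, 0, 0); (1, 1, 0, 0, 0))


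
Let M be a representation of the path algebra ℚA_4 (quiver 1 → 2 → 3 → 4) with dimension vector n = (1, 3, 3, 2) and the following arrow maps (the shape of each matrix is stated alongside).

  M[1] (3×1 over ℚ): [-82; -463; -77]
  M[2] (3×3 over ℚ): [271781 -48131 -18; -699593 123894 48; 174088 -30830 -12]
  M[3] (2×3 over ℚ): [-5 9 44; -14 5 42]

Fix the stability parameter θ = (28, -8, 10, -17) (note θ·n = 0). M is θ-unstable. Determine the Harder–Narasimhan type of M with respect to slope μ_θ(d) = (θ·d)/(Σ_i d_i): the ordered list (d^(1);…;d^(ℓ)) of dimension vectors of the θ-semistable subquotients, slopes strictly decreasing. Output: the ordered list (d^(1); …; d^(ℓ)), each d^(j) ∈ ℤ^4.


Barcode: M ≅ I[1,4], I[2,2], I[2,4], I[3,3]. HN layers by μ_θ (4 steps, strictly decreasing):
  μ^(1)=10; μ^(2)=13/4; μ^(3)=-7/2; μ^(4)=-8

((0, 0, 1, 0); (1, 1, 1, 1); (0, 0, 1, 1); (0, 2, 0, 0))


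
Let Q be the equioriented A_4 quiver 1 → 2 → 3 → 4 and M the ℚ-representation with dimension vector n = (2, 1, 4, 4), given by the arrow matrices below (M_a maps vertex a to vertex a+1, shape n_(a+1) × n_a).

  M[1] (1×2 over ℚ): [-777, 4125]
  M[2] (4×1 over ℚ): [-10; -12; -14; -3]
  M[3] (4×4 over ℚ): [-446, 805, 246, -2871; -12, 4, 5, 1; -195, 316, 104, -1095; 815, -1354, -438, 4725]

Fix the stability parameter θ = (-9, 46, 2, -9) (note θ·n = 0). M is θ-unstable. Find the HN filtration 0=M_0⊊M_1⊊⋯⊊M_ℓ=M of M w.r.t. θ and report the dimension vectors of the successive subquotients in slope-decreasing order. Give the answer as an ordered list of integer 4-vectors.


Barcode: M ≅ I[1,1], I[1,4], I[3,4]^3. HN layers by μ_θ (3 steps, strictly decreasing):
  μ^(1)=13; μ^(2)=-7/2; μ^(3)=-9

((0, 1, 1, 1); (0, 0, 3, 3); (2, 0, 0, 0))


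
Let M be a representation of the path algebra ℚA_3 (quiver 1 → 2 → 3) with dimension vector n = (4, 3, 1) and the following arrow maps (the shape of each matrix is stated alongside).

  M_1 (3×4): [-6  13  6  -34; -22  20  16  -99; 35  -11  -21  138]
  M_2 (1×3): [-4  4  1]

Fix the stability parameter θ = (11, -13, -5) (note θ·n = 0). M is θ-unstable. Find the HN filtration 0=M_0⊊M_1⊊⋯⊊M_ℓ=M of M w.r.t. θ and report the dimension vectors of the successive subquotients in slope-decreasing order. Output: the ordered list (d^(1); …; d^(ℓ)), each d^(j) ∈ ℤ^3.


Barcode: M ≅ I[1,1], I[1,2]^2, I[1,3]. HN layers by μ_θ (3 steps, strictly decreasing):
  μ^(1)=11; μ^(2)=-1; μ^(3)=-7/3

((1, 0, 0); (2, 2, 0); (1, 1, 1))


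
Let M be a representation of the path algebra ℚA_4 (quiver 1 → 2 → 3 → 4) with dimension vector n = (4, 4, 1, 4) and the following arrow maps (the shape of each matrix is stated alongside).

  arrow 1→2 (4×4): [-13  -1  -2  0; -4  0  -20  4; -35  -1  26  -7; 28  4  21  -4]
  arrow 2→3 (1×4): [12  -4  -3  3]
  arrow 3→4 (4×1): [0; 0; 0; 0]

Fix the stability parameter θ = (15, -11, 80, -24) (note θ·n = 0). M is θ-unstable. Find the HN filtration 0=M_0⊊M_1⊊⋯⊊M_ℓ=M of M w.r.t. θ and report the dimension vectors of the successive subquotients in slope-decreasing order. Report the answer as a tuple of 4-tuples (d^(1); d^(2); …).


Barcode: M ≅ I[1,2]^3, I[1,3], I[4,4]^4. HN layers by μ_θ (3 steps, strictly decreasing):
  μ^(1)=80; μ^(2)=2; μ^(3)=-24

((0, 0, 1, 0); (4, 4, 0, 0); (0, 0, 0, 4))


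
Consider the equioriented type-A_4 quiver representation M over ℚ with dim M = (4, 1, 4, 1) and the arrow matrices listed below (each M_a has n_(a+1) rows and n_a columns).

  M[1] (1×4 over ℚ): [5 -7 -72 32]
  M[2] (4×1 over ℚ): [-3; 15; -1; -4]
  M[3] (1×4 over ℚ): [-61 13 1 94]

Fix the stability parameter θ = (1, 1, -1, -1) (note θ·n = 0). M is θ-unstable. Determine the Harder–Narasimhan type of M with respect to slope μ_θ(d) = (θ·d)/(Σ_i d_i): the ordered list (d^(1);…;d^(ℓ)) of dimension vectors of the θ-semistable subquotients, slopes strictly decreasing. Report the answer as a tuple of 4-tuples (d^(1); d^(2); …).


Interval decomposition of M: I[1,1]^3, I[1,4], I[3,3]^3.
HN type (ℓ=3): μ^(1)=1; μ^(2)=0; μ^(3)=-1

((3, 0, 0, 0); (1, 1, 1, 1); (0, 0, 3, 0))


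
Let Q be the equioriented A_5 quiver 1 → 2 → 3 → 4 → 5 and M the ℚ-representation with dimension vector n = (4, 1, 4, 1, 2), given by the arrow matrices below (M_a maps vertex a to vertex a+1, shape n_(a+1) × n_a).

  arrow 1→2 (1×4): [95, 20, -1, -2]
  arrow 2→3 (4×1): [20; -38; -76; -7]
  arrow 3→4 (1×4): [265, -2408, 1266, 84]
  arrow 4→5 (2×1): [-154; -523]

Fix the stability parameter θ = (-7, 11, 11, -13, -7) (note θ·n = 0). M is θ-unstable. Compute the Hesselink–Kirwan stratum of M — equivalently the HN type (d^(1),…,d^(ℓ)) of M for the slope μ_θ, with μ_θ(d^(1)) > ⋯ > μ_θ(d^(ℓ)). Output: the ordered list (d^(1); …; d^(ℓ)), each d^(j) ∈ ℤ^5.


Via rank(M_{q-1}∘⋯∘M_p): M ≅ I[1,1]^3, I[1,3], I[3,3]^2, I[3,5], I[5,5].
μ_θ-semistable layers: μ^(1)=11; μ^(2)=-3; μ^(3)=-7

((0, 1, 3, 0, 0); (0, 0, 1, 1, 1); (4, 0, 0, 0, 1))


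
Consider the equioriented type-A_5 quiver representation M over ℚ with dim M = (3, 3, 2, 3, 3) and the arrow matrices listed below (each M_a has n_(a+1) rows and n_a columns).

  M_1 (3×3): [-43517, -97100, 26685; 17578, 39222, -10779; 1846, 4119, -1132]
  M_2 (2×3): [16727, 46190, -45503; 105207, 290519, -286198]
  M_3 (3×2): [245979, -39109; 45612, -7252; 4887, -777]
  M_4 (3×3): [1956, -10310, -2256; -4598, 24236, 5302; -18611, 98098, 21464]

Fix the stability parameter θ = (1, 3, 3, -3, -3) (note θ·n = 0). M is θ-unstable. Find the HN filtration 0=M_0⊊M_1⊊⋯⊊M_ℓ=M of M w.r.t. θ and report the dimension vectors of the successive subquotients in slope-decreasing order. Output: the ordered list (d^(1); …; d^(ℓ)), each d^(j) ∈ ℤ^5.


Via rank(M_{q-1}∘⋯∘M_p): M ≅ I[1,2], I[1,3], I[1,5], I[4,5]^2.
μ_θ-semistable layers: μ^(1)=3; μ^(2)=1; μ^(3)=1/5; μ^(4)=-3

((0, 2, 1, 0, 0); (2, 0, 0, 0, 0); (1, 1, 1, 1, 1); (0, 0, 0, 2, 2))


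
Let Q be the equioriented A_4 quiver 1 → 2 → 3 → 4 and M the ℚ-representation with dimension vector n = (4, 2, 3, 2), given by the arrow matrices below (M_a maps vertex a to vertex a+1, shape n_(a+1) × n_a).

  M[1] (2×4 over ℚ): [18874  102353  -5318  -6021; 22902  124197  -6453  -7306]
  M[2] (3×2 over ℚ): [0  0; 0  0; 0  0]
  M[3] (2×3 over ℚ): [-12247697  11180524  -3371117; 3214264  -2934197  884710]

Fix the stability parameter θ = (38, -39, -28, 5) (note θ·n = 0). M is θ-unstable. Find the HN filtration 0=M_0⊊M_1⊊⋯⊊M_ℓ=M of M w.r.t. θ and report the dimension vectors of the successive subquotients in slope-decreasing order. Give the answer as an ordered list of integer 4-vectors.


Barcode: M ≅ I[1,1]^2, I[1,2]^2, I[3,3], I[3,4]^2. HN layers by μ_θ (4 steps, strictly decreasing):
  μ^(1)=38; μ^(2)=5; μ^(3)=-1/2; μ^(4)=-28

((2, 0, 0, 0); (0, 0, 0, 2); (2, 2, 0, 0); (0, 0, 3, 0))


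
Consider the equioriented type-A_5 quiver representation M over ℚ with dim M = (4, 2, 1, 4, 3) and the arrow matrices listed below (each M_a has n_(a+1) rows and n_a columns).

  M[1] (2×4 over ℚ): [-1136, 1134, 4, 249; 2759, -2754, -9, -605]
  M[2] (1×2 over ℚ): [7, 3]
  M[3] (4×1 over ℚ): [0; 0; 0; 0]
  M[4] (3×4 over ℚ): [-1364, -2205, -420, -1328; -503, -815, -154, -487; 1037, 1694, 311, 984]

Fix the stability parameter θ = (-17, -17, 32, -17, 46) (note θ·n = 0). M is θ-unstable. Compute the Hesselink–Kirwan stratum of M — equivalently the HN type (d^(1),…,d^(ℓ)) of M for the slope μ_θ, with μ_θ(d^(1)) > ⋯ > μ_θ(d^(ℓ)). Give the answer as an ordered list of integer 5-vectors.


Via rank(M_{q-1}∘⋯∘M_p): M ≅ I[1,1]^2, I[1,2], I[1,3], I[4,4], I[4,5]^3.
μ_θ-semistable layers: μ^(1)=46; μ^(2)=32; μ^(3)=-17

((0, 0, 0, 0, 3); (0, 0, 1, 0, 0); (4, 2, 0, 4, 0))


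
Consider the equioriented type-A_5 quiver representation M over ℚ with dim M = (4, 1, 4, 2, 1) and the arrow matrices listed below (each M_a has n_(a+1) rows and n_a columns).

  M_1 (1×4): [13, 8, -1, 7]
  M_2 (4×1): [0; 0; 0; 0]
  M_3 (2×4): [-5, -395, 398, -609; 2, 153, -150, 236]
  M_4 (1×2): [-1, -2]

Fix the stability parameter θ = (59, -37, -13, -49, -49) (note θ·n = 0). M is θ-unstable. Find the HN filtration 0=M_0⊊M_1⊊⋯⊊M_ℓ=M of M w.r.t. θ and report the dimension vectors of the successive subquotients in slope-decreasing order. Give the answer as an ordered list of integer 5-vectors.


Interval decomposition of M: I[1,1]^3, I[1,2], I[3,3]^2, I[3,4], I[3,5].
HN type (ℓ=5): μ^(1)=59; μ^(2)=11; μ^(3)=-13; μ^(4)=-31; μ^(5)=-37

((3, 0, 0, 0, 0); (1, 1, 0, 0, 0); (0, 0, 2, 0, 0); (0, 0, 1, 1, 0); (0, 0, 1, 1, 1))


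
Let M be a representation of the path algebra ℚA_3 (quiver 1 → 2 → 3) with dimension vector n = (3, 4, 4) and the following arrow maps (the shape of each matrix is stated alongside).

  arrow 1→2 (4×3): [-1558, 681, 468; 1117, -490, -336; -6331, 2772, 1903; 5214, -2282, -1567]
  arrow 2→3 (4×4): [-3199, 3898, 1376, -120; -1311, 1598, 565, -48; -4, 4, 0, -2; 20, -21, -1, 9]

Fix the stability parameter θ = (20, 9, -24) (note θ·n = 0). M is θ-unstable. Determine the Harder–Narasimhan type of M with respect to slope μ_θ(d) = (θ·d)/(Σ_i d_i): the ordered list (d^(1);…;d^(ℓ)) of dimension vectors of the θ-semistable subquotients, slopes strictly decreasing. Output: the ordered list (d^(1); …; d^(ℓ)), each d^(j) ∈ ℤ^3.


Via rank(M_{q-1}∘⋯∘M_p): M ≅ I[1,3]^3, I[2,3].
μ_θ-semistable layers: μ^(1)=5/3; μ^(2)=-15/2

((3, 3, 3); (0, 1, 1))


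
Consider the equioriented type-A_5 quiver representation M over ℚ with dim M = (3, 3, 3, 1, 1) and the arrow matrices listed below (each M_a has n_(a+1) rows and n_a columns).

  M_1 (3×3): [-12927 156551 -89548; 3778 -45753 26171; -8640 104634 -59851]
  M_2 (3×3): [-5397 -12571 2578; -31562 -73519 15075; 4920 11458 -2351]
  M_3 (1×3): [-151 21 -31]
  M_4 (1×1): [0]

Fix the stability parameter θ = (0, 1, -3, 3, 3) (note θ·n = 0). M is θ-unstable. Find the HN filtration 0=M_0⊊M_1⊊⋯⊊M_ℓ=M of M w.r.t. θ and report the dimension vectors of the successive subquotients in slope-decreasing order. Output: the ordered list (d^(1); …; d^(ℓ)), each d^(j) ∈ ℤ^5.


Interval decomposition of M: I[1,3]^2, I[1,4], I[5,5].
HN type (ℓ=2): μ^(1)=3; μ^(2)=-2/3

((0, 0, 0, 1, 1); (3, 3, 3, 0, 0))


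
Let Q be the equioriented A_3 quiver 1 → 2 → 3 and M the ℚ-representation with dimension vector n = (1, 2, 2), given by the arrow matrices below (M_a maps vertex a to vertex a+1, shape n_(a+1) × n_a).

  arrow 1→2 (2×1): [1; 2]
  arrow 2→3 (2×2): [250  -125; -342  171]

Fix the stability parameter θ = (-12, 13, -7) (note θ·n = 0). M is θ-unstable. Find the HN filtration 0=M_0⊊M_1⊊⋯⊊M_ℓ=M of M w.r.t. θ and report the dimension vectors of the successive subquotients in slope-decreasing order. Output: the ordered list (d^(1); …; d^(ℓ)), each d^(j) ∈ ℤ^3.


Interval decomposition of M: I[1,2], I[2,3], I[3,3].
HN type (ℓ=4): μ^(1)=13; μ^(2)=3; μ^(3)=-7; μ^(4)=-12

((0, 1, 0); (0, 1, 1); (0, 0, 1); (1, 0, 0))


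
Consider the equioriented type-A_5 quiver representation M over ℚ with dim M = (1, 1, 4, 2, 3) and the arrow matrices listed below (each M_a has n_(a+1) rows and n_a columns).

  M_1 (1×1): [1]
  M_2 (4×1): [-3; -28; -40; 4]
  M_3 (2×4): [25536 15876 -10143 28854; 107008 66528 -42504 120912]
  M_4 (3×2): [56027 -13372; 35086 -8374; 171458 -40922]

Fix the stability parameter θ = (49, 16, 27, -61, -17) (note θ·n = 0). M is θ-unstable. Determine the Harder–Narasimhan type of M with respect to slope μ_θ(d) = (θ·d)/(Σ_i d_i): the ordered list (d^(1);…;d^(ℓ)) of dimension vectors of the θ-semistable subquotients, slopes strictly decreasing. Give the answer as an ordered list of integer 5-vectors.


Interval decomposition of M: I[1,3], I[3,3]^2, I[3,5], I[4,5], I[5,5].
HN type (ℓ=4): μ^(1)=92/3; μ^(2)=27; μ^(3)=-17; μ^(4)=-61

((1, 1, 1, 0, 0); (0, 0, 2, 0, 0); (0, 0, 1, 1, 3); (0, 0, 0, 1, 0))


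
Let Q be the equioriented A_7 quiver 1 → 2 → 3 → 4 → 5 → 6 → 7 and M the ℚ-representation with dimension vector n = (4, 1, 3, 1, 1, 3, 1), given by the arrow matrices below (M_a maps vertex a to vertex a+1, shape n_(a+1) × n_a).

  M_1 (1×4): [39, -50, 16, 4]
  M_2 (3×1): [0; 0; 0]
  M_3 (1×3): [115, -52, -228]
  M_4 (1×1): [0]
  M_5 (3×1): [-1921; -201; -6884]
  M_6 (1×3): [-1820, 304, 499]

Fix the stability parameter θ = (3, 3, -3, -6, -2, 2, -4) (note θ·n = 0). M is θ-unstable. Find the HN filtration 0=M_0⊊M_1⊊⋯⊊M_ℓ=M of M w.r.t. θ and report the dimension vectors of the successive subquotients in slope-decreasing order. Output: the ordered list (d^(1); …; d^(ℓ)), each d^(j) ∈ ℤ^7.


Barcode: M ≅ I[1,1]^3, I[1,2], I[3,3]^2, I[3,4], I[5,6], I[6,6], I[6,7]. HN layers by μ_θ (6 steps, strictly decreasing):
  μ^(1)=3; μ^(2)=2; μ^(3)=-1; μ^(4)=-2; μ^(5)=-3; μ^(6)=-9/2

((4, 1, 0, 0, 0, 0, 0); (0, 0, 0, 0, 0, 2, 0); (0, 0, 0, 0, 0, 1, 1); (0, 0, 0, 0, 1, 0, 0); (0, 0, 2, 0, 0, 0, 0); (0, 0, 1, 1, 0, 0, 0))


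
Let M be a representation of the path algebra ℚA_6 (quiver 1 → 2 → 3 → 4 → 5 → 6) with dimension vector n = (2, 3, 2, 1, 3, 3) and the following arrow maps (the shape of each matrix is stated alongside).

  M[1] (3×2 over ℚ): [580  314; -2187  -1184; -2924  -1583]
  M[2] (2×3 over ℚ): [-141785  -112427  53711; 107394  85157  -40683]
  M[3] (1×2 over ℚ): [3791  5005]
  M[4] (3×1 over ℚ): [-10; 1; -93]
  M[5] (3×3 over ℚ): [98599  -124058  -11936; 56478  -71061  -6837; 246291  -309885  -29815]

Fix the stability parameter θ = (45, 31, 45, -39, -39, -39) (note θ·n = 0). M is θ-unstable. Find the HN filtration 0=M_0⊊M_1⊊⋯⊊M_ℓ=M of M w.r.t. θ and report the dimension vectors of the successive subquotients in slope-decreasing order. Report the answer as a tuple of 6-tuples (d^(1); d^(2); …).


Interval decomposition of M: I[1,2], I[1,3], I[2,5], I[5,6]^2, I[6,6].
HN type (ℓ=4): μ^(1)=45; μ^(2)=38; μ^(3)=-1/2; μ^(4)=-39

((0, 0, 1, 0, 0, 0); (2, 2, 0, 0, 0, 0); (0, 1, 1, 1, 1, 0); (0, 0, 0, 0, 2, 3))


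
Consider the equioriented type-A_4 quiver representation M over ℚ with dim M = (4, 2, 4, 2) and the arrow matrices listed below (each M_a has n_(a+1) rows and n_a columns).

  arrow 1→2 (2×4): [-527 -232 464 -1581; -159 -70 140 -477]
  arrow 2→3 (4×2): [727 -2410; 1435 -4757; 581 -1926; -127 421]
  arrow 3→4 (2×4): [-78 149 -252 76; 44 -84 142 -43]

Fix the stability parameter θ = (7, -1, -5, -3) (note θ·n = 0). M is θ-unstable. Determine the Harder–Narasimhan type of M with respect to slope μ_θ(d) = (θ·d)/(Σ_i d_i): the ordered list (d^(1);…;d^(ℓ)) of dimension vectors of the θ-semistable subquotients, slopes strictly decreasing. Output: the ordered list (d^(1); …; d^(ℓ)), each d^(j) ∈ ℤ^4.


Barcode: M ≅ I[1,1]^2, I[1,3], I[1,4], I[3,3], I[3,4]. HN layers by μ_θ (5 steps, strictly decreasing):
  μ^(1)=7; μ^(2)=1/3; μ^(3)=-1/2; μ^(4)=-3; μ^(5)=-5

((2, 0, 0, 0); (1, 1, 1, 0); (1, 1, 1, 1); (0, 0, 0, 1); (0, 0, 2, 0))


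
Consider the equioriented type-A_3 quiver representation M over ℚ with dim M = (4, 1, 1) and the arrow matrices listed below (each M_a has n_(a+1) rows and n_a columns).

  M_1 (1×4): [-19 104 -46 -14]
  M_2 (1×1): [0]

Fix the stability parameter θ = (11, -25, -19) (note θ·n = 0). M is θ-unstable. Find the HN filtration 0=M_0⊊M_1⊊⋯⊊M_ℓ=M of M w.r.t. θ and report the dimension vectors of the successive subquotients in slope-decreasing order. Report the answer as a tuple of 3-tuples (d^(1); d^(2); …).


Interval decomposition of M: I[1,1]^3, I[1,2], I[3,3].
HN type (ℓ=3): μ^(1)=11; μ^(2)=-7; μ^(3)=-19

((3, 0, 0); (1, 1, 0); (0, 0, 1))


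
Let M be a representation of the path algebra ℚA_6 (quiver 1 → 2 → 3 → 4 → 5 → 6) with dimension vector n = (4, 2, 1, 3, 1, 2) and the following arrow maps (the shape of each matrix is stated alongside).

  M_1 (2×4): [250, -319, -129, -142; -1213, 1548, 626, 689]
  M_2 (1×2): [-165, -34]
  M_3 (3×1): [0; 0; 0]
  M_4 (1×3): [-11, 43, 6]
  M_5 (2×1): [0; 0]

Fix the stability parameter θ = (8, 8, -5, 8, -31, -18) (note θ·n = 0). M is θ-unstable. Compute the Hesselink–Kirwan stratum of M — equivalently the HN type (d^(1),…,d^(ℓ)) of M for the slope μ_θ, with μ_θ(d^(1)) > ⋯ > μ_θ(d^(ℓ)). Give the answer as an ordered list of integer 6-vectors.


Barcode: M ≅ I[1,1]^2, I[1,2], I[1,3], I[4,4]^2, I[4,5], I[6,6]^2. HN layers by μ_θ (4 steps, strictly decreasing):
  μ^(1)=8; μ^(2)=11/3; μ^(3)=-23/2; μ^(4)=-18

((3, 1, 0, 2, 0, 0); (1, 1, 1, 0, 0, 0); (0, 0, 0, 1, 1, 0); (0, 0, 0, 0, 0, 2))


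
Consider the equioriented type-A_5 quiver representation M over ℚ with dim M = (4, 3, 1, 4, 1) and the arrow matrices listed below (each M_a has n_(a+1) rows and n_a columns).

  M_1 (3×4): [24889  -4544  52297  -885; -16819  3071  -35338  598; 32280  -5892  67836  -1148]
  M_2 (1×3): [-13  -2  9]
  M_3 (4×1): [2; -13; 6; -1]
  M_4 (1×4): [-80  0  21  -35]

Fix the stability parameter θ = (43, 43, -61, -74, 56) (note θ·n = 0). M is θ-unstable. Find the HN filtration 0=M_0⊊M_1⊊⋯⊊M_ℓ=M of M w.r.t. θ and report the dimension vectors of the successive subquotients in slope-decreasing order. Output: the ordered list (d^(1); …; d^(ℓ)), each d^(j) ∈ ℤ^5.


Interval decomposition of M: I[1,1]^2, I[1,2], I[1,5], I[2,2], I[4,4]^3.
HN type (ℓ=4): μ^(1)=56; μ^(2)=43; μ^(3)=-49/4; μ^(4)=-74

((0, 0, 0, 0, 1); (3, 2, 0, 0, 0); (1, 1, 1, 1, 0); (0, 0, 0, 3, 0))


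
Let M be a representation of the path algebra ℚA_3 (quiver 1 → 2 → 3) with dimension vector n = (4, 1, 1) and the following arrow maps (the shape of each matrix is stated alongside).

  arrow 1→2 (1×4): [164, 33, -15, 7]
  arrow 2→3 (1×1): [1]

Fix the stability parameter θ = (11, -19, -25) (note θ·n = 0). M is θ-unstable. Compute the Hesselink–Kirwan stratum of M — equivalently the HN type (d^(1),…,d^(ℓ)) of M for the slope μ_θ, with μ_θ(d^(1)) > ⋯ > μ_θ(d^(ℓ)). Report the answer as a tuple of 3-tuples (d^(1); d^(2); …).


Via rank(M_{q-1}∘⋯∘M_p): M ≅ I[1,1]^3, I[1,3].
μ_θ-semistable layers: μ^(1)=11; μ^(2)=-11

((3, 0, 0); (1, 1, 1))


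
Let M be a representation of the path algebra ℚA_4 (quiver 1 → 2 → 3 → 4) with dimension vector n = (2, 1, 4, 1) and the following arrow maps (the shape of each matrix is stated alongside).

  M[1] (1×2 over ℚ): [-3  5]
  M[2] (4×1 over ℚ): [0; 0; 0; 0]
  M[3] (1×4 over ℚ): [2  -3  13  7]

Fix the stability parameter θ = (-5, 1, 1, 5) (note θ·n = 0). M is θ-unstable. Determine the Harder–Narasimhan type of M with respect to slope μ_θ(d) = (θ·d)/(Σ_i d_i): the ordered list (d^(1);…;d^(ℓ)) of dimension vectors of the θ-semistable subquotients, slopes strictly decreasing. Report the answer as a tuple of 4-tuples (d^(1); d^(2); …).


Barcode: M ≅ I[1,1], I[1,2], I[3,3]^3, I[3,4]. HN layers by μ_θ (3 steps, strictly decreasing):
  μ^(1)=5; μ^(2)=1; μ^(3)=-5

((0, 0, 0, 1); (0, 1, 4, 0); (2, 0, 0, 0))


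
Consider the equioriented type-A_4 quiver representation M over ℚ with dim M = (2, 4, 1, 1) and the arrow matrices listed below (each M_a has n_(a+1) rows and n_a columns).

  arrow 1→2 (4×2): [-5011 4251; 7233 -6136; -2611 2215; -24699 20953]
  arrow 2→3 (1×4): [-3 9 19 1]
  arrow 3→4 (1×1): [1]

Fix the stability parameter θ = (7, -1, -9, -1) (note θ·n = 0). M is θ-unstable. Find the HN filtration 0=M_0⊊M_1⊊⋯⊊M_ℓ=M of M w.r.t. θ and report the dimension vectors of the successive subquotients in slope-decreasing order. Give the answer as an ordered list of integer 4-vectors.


Via rank(M_{q-1}∘⋯∘M_p): M ≅ I[1,2], I[1,4], I[2,2]^2.
μ_θ-semistable layers: μ^(1)=3; μ^(2)=-1

((1, 1, 0, 0); (1, 3, 1, 1))


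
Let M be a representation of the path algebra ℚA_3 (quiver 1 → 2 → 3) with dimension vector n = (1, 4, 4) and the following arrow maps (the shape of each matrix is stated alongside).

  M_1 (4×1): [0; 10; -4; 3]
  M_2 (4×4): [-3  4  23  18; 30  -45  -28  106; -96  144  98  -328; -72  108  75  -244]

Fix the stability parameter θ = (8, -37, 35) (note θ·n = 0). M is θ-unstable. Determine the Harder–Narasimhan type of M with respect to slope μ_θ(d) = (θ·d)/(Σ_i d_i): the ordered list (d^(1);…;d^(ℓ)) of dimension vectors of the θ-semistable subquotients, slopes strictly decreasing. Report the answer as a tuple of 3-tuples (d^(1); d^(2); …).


Barcode: M ≅ I[1,3], I[2,2], I[2,3]^2, I[3,3]. HN layers by μ_θ (3 steps, strictly decreasing):
  μ^(1)=35; μ^(2)=-29/2; μ^(3)=-37

((0, 0, 4); (1, 1, 0); (0, 3, 0))


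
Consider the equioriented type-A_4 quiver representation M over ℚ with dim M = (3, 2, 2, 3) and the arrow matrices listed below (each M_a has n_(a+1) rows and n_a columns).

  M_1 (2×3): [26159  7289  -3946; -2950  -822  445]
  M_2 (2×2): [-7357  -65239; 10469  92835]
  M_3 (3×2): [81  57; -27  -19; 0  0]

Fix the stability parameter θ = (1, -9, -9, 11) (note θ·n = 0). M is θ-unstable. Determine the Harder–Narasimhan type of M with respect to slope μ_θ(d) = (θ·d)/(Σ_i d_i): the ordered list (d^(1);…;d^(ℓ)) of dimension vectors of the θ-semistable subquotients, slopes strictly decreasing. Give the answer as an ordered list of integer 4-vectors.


Barcode: M ≅ I[1,1], I[1,3], I[1,4], I[4,4]^2. HN layers by μ_θ (3 steps, strictly decreasing):
  μ^(1)=11; μ^(2)=1; μ^(3)=-17/3

((0, 0, 0, 3); (1, 0, 0, 0); (2, 2, 2, 0))


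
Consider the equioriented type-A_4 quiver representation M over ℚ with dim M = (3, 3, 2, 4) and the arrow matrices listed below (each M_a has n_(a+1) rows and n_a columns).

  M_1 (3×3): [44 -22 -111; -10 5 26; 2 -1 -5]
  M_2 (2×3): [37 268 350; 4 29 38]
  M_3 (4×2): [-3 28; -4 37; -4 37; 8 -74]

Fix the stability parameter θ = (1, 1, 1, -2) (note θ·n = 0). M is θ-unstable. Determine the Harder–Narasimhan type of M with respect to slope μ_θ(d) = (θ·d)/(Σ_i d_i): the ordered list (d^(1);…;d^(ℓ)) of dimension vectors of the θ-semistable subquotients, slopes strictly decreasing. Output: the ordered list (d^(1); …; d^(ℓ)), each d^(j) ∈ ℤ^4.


Via rank(M_{q-1}∘⋯∘M_p): M ≅ I[1,1], I[1,4]^2, I[2,2], I[4,4]^2.
μ_θ-semistable layers: μ^(1)=1; μ^(2)=1/4; μ^(3)=-2

((1, 1, 0, 0); (2, 2, 2, 2); (0, 0, 0, 2))


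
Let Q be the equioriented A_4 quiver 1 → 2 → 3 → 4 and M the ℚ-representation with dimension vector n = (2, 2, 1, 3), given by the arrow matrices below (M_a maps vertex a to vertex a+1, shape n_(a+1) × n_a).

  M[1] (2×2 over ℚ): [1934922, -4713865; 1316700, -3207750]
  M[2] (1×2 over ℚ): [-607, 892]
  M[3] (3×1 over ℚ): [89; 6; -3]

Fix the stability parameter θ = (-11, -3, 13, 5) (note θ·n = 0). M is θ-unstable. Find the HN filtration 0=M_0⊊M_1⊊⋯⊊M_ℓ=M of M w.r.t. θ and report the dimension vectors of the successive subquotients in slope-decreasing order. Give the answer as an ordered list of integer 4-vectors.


Via rank(M_{q-1}∘⋯∘M_p): M ≅ I[1,1], I[1,4], I[2,2], I[4,4]^2.
μ_θ-semistable layers: μ^(1)=9; μ^(2)=5; μ^(3)=-3; μ^(4)=-11

((0, 0, 1, 1); (0, 0, 0, 2); (0, 2, 0, 0); (2, 0, 0, 0))


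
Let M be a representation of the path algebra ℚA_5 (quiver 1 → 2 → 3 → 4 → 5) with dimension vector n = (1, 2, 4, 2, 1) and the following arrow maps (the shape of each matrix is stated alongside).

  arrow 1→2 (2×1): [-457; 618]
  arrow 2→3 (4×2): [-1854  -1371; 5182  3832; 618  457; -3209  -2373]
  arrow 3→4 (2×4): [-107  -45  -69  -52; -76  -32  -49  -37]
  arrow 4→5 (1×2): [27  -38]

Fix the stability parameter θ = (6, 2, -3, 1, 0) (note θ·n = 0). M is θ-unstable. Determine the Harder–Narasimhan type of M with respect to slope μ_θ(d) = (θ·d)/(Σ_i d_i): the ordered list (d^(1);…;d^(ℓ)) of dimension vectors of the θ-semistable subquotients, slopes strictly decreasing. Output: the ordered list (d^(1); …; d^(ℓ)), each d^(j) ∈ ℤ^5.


Interval decomposition of M: I[1,4], I[2,3], I[3,3], I[3,5].
HN type (ℓ=4): μ^(1)=3/2; μ^(2)=1/2; μ^(3)=-1/2; μ^(4)=-3

((1, 1, 1, 1, 0); (0, 0, 0, 1, 1); (0, 1, 1, 0, 0); (0, 0, 2, 0, 0))


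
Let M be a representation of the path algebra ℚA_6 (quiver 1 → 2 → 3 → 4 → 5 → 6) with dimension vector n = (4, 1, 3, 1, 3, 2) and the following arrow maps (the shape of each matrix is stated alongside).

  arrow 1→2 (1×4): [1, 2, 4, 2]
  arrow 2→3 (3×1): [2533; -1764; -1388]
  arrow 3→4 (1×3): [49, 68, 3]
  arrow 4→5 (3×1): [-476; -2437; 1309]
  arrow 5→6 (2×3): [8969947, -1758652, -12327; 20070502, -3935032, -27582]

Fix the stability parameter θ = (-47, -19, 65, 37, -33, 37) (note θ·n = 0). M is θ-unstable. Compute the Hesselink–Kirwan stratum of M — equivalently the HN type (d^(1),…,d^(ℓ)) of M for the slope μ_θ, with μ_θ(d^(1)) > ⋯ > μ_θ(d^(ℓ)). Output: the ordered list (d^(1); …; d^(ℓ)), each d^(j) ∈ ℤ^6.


Via rank(M_{q-1}∘⋯∘M_p): M ≅ I[1,1]^3, I[1,6], I[3,3]^2, I[5,5]^2, I[6,6].
μ_θ-semistable layers: μ^(1)=65; μ^(2)=37; μ^(3)=23; μ^(4)=-19; μ^(5)=-33; μ^(6)=-47

((0, 0, 2, 0, 0, 0); (0, 0, 0, 0, 0, 2); (0, 0, 1, 1, 1, 0); (0, 1, 0, 0, 0, 0); (0, 0, 0, 0, 2, 0); (4, 0, 0, 0, 0, 0))


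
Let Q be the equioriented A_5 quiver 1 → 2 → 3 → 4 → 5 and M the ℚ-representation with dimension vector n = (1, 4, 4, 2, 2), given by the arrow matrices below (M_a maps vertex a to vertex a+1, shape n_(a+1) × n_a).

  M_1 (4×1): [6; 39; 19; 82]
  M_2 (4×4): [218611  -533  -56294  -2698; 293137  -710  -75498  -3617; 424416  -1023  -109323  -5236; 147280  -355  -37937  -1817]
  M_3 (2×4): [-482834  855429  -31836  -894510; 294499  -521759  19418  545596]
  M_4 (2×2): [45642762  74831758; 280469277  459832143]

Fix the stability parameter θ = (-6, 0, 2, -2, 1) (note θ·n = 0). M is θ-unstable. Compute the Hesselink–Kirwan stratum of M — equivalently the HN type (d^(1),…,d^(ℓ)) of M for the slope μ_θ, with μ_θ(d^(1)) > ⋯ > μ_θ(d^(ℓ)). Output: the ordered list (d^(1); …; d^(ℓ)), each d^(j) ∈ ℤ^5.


Via rank(M_{q-1}∘⋯∘M_p): M ≅ I[1,5], I[2,3]^2, I[2,4], I[5,5].
μ_θ-semistable layers: μ^(1)=2; μ^(2)=1; μ^(3)=0; μ^(4)=-6

((0, 0, 2, 0, 0); (0, 0, 0, 0, 2); (0, 4, 2, 2, 0); (1, 0, 0, 0, 0))


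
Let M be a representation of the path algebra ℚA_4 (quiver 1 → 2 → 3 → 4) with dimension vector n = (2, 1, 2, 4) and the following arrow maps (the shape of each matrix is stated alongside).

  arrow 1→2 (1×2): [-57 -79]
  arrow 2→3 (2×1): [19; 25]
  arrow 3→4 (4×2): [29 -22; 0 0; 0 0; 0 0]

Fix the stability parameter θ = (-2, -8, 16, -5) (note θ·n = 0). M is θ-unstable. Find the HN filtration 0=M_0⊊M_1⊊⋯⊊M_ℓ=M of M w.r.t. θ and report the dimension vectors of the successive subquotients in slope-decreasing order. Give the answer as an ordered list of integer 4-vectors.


Barcode: M ≅ I[1,1], I[1,4], I[3,3], I[4,4]^3. HN layers by μ_θ (4 steps, strictly decreasing):
  μ^(1)=16; μ^(2)=11/2; μ^(3)=-2; μ^(4)=-5

((0, 0, 1, 0); (0, 0, 1, 1); (1, 0, 0, 0); (1, 1, 0, 3))
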